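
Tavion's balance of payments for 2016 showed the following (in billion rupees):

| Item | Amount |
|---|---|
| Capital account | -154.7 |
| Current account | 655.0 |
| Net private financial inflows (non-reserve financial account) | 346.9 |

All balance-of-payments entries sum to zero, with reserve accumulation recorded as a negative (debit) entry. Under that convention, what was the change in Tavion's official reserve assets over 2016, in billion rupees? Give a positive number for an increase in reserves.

847.2

Official reserve transactions balance = -(655.0 + (-154.7) + 346.9) = -847.2
An accumulation of reserves is recorded as a debit (negative entry), so the change in the stock of reserves is the negative of that balance.
Change in official reserves = -(-847.2) = 847.2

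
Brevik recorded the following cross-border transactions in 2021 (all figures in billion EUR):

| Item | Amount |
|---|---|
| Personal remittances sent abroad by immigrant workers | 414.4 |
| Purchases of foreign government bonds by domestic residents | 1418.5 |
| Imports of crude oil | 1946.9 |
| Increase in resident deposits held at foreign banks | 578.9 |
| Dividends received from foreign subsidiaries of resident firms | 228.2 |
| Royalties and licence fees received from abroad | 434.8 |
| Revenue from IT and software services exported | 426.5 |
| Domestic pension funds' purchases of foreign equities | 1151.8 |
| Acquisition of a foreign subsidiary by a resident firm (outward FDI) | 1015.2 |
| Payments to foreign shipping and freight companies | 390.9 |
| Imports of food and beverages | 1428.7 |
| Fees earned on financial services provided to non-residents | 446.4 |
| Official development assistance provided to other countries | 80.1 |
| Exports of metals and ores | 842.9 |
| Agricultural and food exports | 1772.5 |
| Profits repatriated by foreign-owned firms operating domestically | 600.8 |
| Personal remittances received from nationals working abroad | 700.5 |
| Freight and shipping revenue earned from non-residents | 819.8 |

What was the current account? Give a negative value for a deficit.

Goods: 1772.5 - 1946.9 + 842.9 - 1428.7 = -760.2
Services: 446.4 + 434.8 + 819.8 + 426.5 - 390.9 = 1736.6
Primary income: -600.8 + 228.2 = -372.6
Secondary income: -80.1 - 414.4 + 700.5 = 206.0
Current account = (-760.2) + 1736.6 + (-372.6) + 206.0 = 809.8
(Excluded from the current account — financial account: purchases of foreign government bonds by domestic residents 1418.5, increase in resident deposits held at foreign banks 578.9, domestic pension funds' purchases of foreign equities 1151.8, acquisition of a foreign subsidiary by a resident firm (outward FDI) 1015.2.)

809.8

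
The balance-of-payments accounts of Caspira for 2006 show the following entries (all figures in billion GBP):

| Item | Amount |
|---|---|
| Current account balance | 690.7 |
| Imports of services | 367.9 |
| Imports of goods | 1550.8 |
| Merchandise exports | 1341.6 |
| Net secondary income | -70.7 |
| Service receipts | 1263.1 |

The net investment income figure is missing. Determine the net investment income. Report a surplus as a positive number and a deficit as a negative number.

Current account = goods balance + services balance + net primary income + net secondary income
Sum of the known components = 615.3
Net investment income = CA - (known components) = 690.7 - 615.3 = 75.4

75.4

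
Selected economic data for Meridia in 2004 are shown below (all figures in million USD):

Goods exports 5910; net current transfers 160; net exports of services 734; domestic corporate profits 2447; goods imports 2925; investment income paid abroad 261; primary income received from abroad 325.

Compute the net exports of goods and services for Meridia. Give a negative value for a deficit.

Goods balance = 5910 - 2925 = 2985
Services balance = 734
Trade balance (goods + services) = 2985 + 734 = 3719

3719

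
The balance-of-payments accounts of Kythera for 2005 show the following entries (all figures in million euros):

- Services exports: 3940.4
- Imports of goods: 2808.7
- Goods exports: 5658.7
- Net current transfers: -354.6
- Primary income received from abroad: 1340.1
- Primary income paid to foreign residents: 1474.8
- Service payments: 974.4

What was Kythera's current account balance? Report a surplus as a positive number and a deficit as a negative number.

5326.7

Goods balance = 5658.7 - 2808.7 = 2850.0
Services balance = 3940.4 - 974.4 = 2966.0
Trade balance (goods + services) = 2850.0 + 2966.0 = 5816.0
Net primary income = 1340.1 - 1474.8 = -134.7
Net secondary income = -354.6
Current account = 5816.0 + (-134.7) + (-354.6) = 5326.7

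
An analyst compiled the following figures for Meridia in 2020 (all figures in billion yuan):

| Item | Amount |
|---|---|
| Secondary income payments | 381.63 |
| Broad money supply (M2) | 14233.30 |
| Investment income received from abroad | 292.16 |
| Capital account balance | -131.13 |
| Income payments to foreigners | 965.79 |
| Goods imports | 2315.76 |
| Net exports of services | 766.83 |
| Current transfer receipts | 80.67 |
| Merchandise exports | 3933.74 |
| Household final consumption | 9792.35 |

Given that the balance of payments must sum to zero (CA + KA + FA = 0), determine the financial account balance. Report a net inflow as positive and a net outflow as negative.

Goods balance = 3933.74 - 2315.76 = 1617.98
Services balance = 766.83
Trade balance (goods + services) = 1617.98 + 766.83 = 2384.81
Net primary income = 292.16 - 965.79 = -673.63
Net secondary income = 80.67 - 381.63 = -300.96
Current account = 2384.81 + (-673.63) + (-300.96) = 1410.22
Financial account = -(1410.22 + (-131.13)) = -1279.09

-1279.09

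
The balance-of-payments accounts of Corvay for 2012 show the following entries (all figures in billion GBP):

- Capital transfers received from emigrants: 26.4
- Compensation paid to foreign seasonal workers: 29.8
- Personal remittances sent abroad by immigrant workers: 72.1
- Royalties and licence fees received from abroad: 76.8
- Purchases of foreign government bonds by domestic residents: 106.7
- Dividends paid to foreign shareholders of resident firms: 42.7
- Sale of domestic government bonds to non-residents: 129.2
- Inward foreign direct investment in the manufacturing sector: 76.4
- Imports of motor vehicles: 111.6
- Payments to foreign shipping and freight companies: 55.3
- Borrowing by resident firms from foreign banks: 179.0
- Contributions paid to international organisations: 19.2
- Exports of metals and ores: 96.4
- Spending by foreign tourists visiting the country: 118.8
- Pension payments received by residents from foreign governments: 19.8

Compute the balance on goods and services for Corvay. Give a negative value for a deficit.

Goods: -111.6 + 96.4 = -15.2
Services: 118.8 - 55.3 + 76.8 = 140.3
Trade balance = -15.2 + 140.3 = 125.1
(Excluded from the trade balance — capital account: capital transfers received from emigrants 26.4; primary income: compensation paid to foreign seasonal workers 29.8, dividends paid to foreign shareholders of resident firms 42.7; secondary income: personal remittances sent abroad by immigrant workers 72.1, contributions paid to international organisations 19.2, pension payments received by residents from foreign governments 19.8; financial account: purchases of foreign government bonds by domestic residents 106.7, sale of domestic government bonds to non-residents 129.2, inward foreign direct investment in the manufacturing sector 76.4, borrowing by resident firms from foreign banks 179.0.)

125.1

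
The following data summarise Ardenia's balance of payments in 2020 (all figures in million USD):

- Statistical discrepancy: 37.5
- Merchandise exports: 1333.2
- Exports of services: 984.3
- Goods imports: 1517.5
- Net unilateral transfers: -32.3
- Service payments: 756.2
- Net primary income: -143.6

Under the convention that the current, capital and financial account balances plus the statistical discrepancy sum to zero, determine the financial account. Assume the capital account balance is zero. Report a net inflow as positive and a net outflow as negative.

94.6

Goods balance = 1333.2 - 1517.5 = -184.3
Services balance = 984.3 - 756.2 = 228.1
Trade balance (goods + services) = -184.3 + 228.1 = 43.8
Net primary income = -143.6
Net secondary income = -32.3
Current account = 43.8 + (-143.6) + (-32.3) = -132.1
Financial account = -(-132.1 + 37.5) = 94.6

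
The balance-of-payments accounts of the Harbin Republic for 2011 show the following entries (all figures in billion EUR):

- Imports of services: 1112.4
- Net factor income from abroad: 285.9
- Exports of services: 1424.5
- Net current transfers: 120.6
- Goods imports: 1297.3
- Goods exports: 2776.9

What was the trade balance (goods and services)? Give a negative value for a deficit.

1791.7

Goods balance = 2776.9 - 1297.3 = 1479.6
Services balance = 1424.5 - 1112.4 = 312.1
Trade balance (goods + services) = 1479.6 + 312.1 = 1791.7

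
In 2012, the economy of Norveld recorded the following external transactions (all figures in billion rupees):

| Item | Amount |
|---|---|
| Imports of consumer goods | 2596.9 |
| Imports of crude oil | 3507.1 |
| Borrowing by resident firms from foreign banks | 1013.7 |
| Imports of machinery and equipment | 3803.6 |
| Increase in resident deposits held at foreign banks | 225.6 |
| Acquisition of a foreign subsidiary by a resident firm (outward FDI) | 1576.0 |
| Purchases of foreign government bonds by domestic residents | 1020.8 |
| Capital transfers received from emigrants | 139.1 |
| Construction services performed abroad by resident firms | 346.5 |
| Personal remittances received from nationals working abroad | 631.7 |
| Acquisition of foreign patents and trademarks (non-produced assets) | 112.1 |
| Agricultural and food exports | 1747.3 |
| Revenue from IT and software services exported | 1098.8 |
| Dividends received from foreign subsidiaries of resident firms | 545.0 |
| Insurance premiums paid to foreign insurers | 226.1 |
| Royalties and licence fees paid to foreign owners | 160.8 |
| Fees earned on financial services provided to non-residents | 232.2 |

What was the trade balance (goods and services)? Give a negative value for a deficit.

Goods: -3507.1 + 1747.3 - 2596.9 - 3803.6 = -8160.3
Services: -226.1 + 1098.8 + 232.2 - 160.8 + 346.5 = 1290.6
Trade balance = -8160.3 + 1290.6 = -6869.7
(Excluded from the trade balance — financial account: borrowing by resident firms from foreign banks 1013.7, increase in resident deposits held at foreign banks 225.6, acquisition of a foreign subsidiary by a resident firm (outward FDI) 1576.0, purchases of foreign government bonds by domestic residents 1020.8; capital account: capital transfers received from emigrants 139.1, acquisition of foreign patents and trademarks (non-produced assets) 112.1; secondary income: personal remittances received from nationals working abroad 631.7; primary income: dividends received from foreign subsidiaries of resident firms 545.0.)

-6869.7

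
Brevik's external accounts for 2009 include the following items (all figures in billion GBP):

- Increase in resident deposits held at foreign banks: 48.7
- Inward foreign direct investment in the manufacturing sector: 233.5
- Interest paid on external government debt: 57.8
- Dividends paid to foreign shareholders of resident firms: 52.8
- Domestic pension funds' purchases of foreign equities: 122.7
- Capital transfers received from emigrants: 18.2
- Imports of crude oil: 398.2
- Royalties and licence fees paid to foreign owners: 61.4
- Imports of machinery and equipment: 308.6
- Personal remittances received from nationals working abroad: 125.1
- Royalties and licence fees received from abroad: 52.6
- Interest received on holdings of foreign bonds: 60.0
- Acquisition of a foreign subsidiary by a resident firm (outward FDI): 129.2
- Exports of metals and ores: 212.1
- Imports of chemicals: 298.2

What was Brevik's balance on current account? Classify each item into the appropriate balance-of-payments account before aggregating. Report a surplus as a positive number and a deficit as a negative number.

-727.2

Goods: -308.6 - 398.2 - 298.2 + 212.1 = -792.9
Services: 52.6 - 61.4 = -8.8
Primary income: -52.8 + 60.0 - 57.8 = -50.6
Secondary income: 125.1
Current account = (-792.9) + (-8.8) + (-50.6) + 125.1 = -727.2
(Excluded from the current account — financial account: increase in resident deposits held at foreign banks 48.7, inward foreign direct investment in the manufacturing sector 233.5, domestic pension funds' purchases of foreign equities 122.7, acquisition of a foreign subsidiary by a resident firm (outward FDI) 129.2; capital account: capital transfers received from emigrants 18.2.)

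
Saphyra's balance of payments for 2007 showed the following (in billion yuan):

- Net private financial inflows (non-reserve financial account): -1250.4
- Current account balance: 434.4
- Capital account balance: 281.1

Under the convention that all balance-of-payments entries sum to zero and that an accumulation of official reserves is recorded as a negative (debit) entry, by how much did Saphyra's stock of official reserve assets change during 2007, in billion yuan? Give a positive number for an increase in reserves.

-534.9

Official reserve transactions balance = -(434.4 + 281.1 + (-1250.4)) = 534.9
An accumulation of reserves is recorded as a debit (negative entry), so the change in the stock of reserves is the negative of that balance.
Change in official reserves = -(534.9) = -534.9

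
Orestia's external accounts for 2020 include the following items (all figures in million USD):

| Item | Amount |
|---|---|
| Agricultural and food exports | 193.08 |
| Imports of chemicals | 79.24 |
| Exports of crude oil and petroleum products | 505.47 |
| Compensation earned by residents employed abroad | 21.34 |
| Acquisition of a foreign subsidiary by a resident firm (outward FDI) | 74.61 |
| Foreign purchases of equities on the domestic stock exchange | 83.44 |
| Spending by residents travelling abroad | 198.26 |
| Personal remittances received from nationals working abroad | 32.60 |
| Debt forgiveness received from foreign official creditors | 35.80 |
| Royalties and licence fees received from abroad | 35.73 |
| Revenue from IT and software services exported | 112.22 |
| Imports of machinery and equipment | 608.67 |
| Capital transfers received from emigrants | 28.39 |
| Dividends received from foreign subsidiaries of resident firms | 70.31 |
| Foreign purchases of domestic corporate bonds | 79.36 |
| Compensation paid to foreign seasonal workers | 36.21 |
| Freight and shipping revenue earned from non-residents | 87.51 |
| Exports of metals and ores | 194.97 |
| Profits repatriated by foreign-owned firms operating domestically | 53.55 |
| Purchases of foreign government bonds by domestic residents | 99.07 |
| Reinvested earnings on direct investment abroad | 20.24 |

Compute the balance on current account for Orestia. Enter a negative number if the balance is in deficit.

Goods: -608.67 - 79.24 + 193.08 + 194.97 + 505.47 = 205.61
Services: 87.51 + 112.22 - 198.26 + 35.73 = 37.20
Primary income: -53.55 + 20.24 - 36.21 + 70.31 + 21.34 = 22.13
Secondary income: 32.60
Current account = 205.61 + 37.20 + 22.13 + 32.60 = 297.54
(Excluded from the current account — financial account: acquisition of a foreign subsidiary by a resident firm (outward FDI) 74.61, foreign purchases of equities on the domestic stock exchange 83.44, foreign purchases of domestic corporate bonds 79.36, purchases of foreign government bonds by domestic residents 99.07; capital account: debt forgiveness received from foreign official creditors 35.80, capital transfers received from emigrants 28.39.)

297.54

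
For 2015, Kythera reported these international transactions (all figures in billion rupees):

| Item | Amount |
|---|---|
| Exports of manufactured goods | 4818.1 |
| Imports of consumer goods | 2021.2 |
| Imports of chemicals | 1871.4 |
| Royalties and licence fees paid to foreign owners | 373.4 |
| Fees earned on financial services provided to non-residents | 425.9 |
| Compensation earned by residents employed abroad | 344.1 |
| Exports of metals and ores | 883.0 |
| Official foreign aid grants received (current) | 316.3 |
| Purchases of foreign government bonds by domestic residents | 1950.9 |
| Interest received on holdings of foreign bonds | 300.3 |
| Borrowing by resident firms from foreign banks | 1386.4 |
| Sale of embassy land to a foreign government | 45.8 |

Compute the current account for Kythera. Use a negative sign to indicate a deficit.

Goods: 883.0 + 4818.1 - 2021.2 - 1871.4 = 1808.5
Services: 425.9 - 373.4 = 52.5
Primary income: 344.1 + 300.3 = 644.4
Secondary income: 316.3
Current account = 1808.5 + 52.5 + 644.4 + 316.3 = 2821.7
(Excluded from the current account — financial account: purchases of foreign government bonds by domestic residents 1950.9, borrowing by resident firms from foreign banks 1386.4; capital account: sale of embassy land to a foreign government 45.8.)

2821.7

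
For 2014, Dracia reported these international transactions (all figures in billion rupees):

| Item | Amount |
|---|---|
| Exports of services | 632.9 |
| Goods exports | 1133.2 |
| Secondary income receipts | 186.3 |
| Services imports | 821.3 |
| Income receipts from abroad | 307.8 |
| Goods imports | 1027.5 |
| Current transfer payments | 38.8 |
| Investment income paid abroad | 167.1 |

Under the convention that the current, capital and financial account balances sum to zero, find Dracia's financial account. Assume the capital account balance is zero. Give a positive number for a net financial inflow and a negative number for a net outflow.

Goods balance = 1133.2 - 1027.5 = 105.7
Services balance = 632.9 - 821.3 = -188.4
Trade balance (goods + services) = 105.7 + (-188.4) = -82.7
Net primary income = 307.8 - 167.1 = 140.7
Net secondary income = 186.3 - 38.8 = 147.5
Current account = -82.7 + 140.7 + 147.5 = 205.5
Financial account = -(205.5) = -205.5

-205.5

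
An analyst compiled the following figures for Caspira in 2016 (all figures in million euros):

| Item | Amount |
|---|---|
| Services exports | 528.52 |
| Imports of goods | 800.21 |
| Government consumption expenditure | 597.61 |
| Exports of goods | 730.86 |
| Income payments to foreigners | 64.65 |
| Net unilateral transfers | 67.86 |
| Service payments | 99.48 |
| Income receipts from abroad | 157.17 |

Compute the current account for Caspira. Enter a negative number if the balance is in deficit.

Goods balance = 730.86 - 800.21 = -69.35
Services balance = 528.52 - 99.48 = 429.04
Trade balance (goods + services) = -69.35 + 429.04 = 359.69
Net primary income = 157.17 - 64.65 = 92.52
Net secondary income = 67.86
Current account = 359.69 + 92.52 + 67.86 = 520.07

520.07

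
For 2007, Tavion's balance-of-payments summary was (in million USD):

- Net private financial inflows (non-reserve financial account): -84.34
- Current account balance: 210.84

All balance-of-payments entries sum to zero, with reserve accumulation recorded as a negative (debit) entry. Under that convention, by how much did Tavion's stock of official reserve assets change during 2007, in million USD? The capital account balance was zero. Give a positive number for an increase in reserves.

126.50

Official reserve transactions balance = -(210.84 + (-84.34)) = -126.50
An accumulation of reserves is recorded as a debit (negative entry), so the change in the stock of reserves is the negative of that balance.
Change in official reserves = -(-126.50) = 126.50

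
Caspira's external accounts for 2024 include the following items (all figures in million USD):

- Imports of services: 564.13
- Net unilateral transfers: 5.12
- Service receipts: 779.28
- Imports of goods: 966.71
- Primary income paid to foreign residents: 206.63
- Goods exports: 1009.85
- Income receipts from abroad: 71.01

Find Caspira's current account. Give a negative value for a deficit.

Goods balance = 1009.85 - 966.71 = 43.14
Services balance = 779.28 - 564.13 = 215.15
Trade balance (goods + services) = 43.14 + 215.15 = 258.29
Net primary income = 71.01 - 206.63 = -135.62
Net secondary income = 5.12
Current account = 258.29 + (-135.62) + 5.12 = 127.79

127.79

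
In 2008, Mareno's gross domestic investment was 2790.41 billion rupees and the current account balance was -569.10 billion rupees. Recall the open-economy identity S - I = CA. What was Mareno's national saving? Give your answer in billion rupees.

S - I = CA (net lending to the rest of the world).
S = I + CA = 2790.41 + (-569.10) = 2221.31

2221.31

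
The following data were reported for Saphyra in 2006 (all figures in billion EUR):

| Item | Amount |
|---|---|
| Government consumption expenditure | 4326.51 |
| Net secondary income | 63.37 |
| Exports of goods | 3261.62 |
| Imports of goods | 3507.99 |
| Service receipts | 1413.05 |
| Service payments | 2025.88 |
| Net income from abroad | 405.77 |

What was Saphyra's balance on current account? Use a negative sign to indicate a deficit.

-390.06

Goods balance = 3261.62 - 3507.99 = -246.37
Services balance = 1413.05 - 2025.88 = -612.83
Trade balance (goods + services) = -246.37 + (-612.83) = -859.20
Net primary income = 405.77
Net secondary income = 63.37
Current account = -859.20 + 405.77 + 63.37 = -390.06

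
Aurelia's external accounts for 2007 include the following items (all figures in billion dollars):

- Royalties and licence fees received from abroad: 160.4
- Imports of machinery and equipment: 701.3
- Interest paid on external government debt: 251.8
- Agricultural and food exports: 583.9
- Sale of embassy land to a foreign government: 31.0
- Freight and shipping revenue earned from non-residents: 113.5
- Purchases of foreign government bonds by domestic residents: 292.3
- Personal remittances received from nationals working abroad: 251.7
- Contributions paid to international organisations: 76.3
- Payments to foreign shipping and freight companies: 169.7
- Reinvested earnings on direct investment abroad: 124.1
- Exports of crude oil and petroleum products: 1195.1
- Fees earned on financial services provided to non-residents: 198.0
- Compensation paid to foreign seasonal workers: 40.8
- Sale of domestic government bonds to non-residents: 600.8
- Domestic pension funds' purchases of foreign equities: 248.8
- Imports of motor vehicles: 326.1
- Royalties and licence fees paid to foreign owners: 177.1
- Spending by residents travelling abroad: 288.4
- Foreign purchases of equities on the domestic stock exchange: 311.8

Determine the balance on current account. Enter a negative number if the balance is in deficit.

595.2

Goods: -701.3 + 1195.1 - 326.1 + 583.9 = 751.6
Services: -169.7 + 160.4 + 113.5 - 288.4 + 198.0 - 177.1 = -163.3
Primary income: -251.8 + 124.1 - 40.8 = -168.5
Secondary income: 251.7 - 76.3 = 175.4
Current account = 751.6 + (-163.3) + (-168.5) + 175.4 = 595.2
(Excluded from the current account — capital account: sale of embassy land to a foreign government 31.0; financial account: purchases of foreign government bonds by domestic residents 292.3, sale of domestic government bonds to non-residents 600.8, domestic pension funds' purchases of foreign equities 248.8, foreign purchases of equities on the domestic stock exchange 311.8.)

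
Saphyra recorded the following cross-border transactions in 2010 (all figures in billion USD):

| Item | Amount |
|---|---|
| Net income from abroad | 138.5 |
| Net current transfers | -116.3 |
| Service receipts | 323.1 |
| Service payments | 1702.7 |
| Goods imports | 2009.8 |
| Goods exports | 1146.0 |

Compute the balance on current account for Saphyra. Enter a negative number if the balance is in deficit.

-2221.2

Goods balance = 1146.0 - 2009.8 = -863.8
Services balance = 323.1 - 1702.7 = -1379.6
Trade balance (goods + services) = -863.8 + (-1379.6) = -2243.4
Net primary income = 138.5
Net secondary income = -116.3
Current account = -2243.4 + 138.5 + (-116.3) = -2221.2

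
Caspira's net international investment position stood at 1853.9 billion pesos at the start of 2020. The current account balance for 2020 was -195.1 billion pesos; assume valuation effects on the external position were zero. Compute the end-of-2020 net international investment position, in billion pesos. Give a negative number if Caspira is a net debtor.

1658.8

With no valuation effects, change in NIIP = current account = -195.1
End-of-year NIIP = 1853.9 + (-195.1) = 1658.8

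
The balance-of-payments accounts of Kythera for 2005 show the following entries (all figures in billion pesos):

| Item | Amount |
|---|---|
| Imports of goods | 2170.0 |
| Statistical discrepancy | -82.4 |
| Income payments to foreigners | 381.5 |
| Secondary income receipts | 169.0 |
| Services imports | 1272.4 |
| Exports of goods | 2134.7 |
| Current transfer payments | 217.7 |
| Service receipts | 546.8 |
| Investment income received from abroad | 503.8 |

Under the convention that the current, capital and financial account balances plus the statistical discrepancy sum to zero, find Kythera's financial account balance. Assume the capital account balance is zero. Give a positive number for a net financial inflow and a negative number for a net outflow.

769.7

Goods balance = 2134.7 - 2170.0 = -35.3
Services balance = 546.8 - 1272.4 = -725.6
Trade balance (goods + services) = -35.3 + (-725.6) = -760.9
Net primary income = 503.8 - 381.5 = 122.3
Net secondary income = 169.0 - 217.7 = -48.7
Current account = -760.9 + 122.3 + (-48.7) = -687.3
Financial account = -(-687.3 + (-82.4)) = 769.7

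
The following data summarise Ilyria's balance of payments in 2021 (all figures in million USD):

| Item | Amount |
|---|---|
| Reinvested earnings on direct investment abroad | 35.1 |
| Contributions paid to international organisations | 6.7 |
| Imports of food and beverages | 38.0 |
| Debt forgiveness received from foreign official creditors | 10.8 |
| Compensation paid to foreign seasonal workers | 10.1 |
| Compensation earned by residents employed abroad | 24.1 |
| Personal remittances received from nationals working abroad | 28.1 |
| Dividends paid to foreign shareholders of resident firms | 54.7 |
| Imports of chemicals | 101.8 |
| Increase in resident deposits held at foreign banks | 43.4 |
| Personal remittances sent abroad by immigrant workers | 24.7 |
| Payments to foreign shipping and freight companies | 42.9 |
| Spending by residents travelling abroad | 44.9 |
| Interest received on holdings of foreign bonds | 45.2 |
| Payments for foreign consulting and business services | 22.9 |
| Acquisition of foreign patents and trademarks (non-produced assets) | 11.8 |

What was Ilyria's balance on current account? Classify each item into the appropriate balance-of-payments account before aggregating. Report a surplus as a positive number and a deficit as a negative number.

-214.2

Goods: -101.8 - 38.0 = -139.8
Services: -22.9 - 42.9 - 44.9 = -110.7
Primary income: 45.2 - 54.7 - 10.1 + 35.1 + 24.1 = 39.6
Secondary income: 28.1 - 24.7 - 6.7 = -3.3
Current account = (-139.8) + (-110.7) + 39.6 + (-3.3) = -214.2
(Excluded from the current account — capital account: debt forgiveness received from foreign official creditors 10.8, acquisition of foreign patents and trademarks (non-produced assets) 11.8; financial account: increase in resident deposits held at foreign banks 43.4.)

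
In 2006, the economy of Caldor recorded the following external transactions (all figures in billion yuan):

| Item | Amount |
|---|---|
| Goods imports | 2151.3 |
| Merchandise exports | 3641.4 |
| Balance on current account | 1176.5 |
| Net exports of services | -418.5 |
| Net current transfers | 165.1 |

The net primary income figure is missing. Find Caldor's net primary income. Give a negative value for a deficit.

-60.2

Current account = goods balance + services balance + net primary income + net secondary income
Sum of the known components = 1236.7
Net primary income = CA - (known components) = 1176.5 - 1236.7 = -60.2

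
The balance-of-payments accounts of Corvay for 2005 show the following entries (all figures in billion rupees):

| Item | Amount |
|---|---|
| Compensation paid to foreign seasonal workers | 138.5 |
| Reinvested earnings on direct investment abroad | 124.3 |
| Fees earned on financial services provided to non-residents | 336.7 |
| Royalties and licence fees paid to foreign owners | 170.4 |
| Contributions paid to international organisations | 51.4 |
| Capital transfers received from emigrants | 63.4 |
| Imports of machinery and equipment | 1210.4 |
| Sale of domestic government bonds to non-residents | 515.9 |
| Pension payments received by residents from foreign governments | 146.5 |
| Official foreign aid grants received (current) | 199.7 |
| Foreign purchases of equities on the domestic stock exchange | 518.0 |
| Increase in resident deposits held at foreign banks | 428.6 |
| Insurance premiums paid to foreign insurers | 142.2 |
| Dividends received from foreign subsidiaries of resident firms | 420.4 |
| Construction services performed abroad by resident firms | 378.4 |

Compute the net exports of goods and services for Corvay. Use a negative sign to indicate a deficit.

-807.9

Goods: -1210.4
Services: 336.7 + 378.4 - 142.2 - 170.4 = 402.5
Trade balance = -1210.4 + 402.5 = -807.9
(Excluded from the trade balance — primary income: compensation paid to foreign seasonal workers 138.5, reinvested earnings on direct investment abroad 124.3, dividends received from foreign subsidiaries of resident firms 420.4; secondary income: contributions paid to international organisations 51.4, pension payments received by residents from foreign governments 146.5, official foreign aid grants received (current) 199.7; capital account: capital transfers received from emigrants 63.4; financial account: sale of domestic government bonds to non-residents 515.9, foreign purchases of equities on the domestic stock exchange 518.0, increase in resident deposits held at foreign banks 428.6.)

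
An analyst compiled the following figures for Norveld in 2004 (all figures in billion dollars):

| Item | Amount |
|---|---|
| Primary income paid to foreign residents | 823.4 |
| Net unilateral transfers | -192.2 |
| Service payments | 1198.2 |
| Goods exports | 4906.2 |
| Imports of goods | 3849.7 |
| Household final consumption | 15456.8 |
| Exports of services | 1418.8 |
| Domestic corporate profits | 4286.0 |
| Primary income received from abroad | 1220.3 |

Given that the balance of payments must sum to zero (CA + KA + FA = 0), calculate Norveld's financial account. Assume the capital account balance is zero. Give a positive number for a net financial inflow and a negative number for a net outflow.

Goods balance = 4906.2 - 3849.7 = 1056.5
Services balance = 1418.8 - 1198.2 = 220.6
Trade balance (goods + services) = 1056.5 + 220.6 = 1277.1
Net primary income = 1220.3 - 823.4 = 396.9
Net secondary income = -192.2
Current account = 1277.1 + 396.9 + (-192.2) = 1481.8
Financial account = -(1481.8) = -1481.8

-1481.8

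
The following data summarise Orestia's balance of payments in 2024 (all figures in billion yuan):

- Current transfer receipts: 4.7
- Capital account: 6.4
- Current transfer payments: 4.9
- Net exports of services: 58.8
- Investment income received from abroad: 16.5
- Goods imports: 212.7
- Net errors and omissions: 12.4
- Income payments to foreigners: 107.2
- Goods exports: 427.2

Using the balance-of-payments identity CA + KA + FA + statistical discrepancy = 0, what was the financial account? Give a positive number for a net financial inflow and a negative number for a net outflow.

-201.2

Goods balance = 427.2 - 212.7 = 214.5
Services balance = 58.8
Trade balance (goods + services) = 214.5 + 58.8 = 273.3
Net primary income = 16.5 - 107.2 = -90.7
Net secondary income = 4.7 - 4.9 = -0.2
Current account = 273.3 + (-90.7) + (-0.2) = 182.4
Financial account = -(182.4 + 6.4 + 12.4) = -201.2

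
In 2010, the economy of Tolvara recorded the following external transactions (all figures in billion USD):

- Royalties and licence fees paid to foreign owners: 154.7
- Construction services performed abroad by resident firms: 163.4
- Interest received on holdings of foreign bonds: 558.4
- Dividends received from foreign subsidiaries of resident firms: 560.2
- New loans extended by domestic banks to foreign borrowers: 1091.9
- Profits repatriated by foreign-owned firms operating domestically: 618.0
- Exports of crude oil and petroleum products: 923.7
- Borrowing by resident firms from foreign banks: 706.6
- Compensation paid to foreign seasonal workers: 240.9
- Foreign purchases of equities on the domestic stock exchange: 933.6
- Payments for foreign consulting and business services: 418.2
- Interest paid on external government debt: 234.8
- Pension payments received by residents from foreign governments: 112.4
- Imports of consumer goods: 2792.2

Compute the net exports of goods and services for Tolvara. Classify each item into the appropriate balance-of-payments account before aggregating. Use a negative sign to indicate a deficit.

-2278.0

Goods: -2792.2 + 923.7 = -1868.5
Services: 163.4 - 418.2 - 154.7 = -409.5
Trade balance = -1868.5 + (-409.5) = -2278.0
(Excluded from the trade balance — primary income: interest received on holdings of foreign bonds 558.4, dividends received from foreign subsidiaries of resident firms 560.2, profits repatriated by foreign-owned firms operating domestically 618.0, compensation paid to foreign seasonal workers 240.9, interest paid on external government debt 234.8; financial account: new loans extended by domestic banks to foreign borrowers 1091.9, borrowing by resident firms from foreign banks 706.6, foreign purchases of equities on the domestic stock exchange 933.6; secondary income: pension payments received by residents from foreign governments 112.4.)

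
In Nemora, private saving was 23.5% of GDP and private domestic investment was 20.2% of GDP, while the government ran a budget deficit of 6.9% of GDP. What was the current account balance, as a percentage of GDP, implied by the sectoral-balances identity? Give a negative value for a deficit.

-3.6

By the sectoral-balances identity, CA = (S_private - I) + (T - G).
Private balance = 23.5 - 20.2 = 3.3
Government balance (T - G) = -6.9
CA = 3.3 + (-6.9) = -3.6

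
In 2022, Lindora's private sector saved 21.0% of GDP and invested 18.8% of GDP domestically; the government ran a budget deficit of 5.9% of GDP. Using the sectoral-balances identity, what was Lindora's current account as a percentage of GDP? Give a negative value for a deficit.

-3.7

By the sectoral-balances identity, CA = (S_private - I) + (T - G).
Private balance = 21.0 - 18.8 = 2.2
Government balance (T - G) = -5.9
CA = 2.2 + (-5.9) = -3.7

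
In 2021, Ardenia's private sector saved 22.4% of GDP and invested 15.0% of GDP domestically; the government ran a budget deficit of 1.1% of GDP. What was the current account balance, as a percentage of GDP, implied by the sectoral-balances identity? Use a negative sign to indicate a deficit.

By the sectoral-balances identity, CA = (S_private - I) + (T - G).
Private balance = 22.4 - 15.0 = 7.4
Government balance (T - G) = -1.1
CA = 7.4 + (-1.1) = 6.3

6.3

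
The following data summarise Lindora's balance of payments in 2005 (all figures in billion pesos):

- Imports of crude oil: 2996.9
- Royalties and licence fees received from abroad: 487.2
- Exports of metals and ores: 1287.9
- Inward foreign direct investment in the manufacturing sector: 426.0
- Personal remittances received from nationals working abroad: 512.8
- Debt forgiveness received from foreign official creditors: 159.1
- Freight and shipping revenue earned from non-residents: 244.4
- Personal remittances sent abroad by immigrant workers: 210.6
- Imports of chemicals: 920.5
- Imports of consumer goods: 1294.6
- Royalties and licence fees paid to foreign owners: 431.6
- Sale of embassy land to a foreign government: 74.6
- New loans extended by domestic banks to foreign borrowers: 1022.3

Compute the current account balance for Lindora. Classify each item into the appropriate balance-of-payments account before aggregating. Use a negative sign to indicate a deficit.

-3321.9

Goods: -2996.9 - 920.5 + 1287.9 - 1294.6 = -3924.1
Services: -431.6 + 487.2 + 244.4 = 300.0
Secondary income: -210.6 + 512.8 = 302.2
Current account = (-3924.1) + 300.0 + 302.2 = -3321.9
(Excluded from the current account — financial account: inward foreign direct investment in the manufacturing sector 426.0, new loans extended by domestic banks to foreign borrowers 1022.3; capital account: debt forgiveness received from foreign official creditors 159.1, sale of embassy land to a foreign government 74.6.)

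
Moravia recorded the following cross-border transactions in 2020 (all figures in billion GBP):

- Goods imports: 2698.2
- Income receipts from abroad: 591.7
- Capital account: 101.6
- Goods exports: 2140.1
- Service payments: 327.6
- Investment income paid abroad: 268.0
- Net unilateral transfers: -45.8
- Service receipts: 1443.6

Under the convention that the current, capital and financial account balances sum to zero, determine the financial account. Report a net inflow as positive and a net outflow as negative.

-937.4

Goods balance = 2140.1 - 2698.2 = -558.1
Services balance = 1443.6 - 327.6 = 1116.0
Trade balance (goods + services) = -558.1 + 1116.0 = 557.9
Net primary income = 591.7 - 268.0 = 323.7
Net secondary income = -45.8
Current account = 557.9 + 323.7 + (-45.8) = 835.8
Financial account = -(835.8 + 101.6) = -937.4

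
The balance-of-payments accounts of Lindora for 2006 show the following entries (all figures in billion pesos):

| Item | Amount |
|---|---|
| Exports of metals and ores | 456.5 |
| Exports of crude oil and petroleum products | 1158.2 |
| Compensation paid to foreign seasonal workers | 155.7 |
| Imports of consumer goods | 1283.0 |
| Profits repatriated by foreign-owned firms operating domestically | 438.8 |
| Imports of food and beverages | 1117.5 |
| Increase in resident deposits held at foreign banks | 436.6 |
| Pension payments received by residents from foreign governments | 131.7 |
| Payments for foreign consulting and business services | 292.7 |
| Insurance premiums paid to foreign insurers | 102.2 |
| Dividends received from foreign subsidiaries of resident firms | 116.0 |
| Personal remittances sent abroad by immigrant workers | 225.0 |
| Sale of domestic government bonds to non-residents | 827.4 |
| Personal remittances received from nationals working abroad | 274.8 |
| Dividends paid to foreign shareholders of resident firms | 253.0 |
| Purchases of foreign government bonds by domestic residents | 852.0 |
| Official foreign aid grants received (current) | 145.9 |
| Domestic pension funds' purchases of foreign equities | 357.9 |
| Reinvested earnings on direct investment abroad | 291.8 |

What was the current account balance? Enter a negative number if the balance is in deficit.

-1293.0

Goods: -1283.0 + 456.5 - 1117.5 + 1158.2 = -785.8
Services: -102.2 - 292.7 = -394.9
Primary income: 291.8 - 253.0 - 155.7 - 438.8 + 116.0 = -439.7
Secondary income: 145.9 + 131.7 + 274.8 - 225.0 = 327.4
Current account = (-785.8) + (-394.9) + (-439.7) + 327.4 = -1293.0
(Excluded from the current account — financial account: increase in resident deposits held at foreign banks 436.6, sale of domestic government bonds to non-residents 827.4, purchases of foreign government bonds by domestic residents 852.0, domestic pension funds' purchases of foreign equities 357.9.)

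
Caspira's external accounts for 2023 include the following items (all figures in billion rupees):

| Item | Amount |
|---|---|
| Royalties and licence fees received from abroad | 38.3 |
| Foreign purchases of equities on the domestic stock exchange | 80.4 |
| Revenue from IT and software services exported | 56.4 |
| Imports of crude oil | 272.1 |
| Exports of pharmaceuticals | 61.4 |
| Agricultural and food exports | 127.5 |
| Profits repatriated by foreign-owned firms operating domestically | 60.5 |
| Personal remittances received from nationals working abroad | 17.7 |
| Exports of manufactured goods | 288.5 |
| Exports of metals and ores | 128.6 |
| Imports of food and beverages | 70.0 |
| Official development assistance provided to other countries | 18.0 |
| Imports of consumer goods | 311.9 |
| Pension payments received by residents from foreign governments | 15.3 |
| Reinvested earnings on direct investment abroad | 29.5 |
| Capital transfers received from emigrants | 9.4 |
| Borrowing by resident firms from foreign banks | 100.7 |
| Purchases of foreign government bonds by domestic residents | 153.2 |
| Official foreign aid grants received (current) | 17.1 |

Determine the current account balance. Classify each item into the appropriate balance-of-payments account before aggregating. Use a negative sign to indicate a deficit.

Goods: 127.5 + 61.4 + 288.5 - 311.9 + 128.6 - 70.0 - 272.1 = -48.0
Services: 38.3 + 56.4 = 94.7
Primary income: -60.5 + 29.5 = -31.0
Secondary income: 17.1 + 17.7 - 18.0 + 15.3 = 32.1
Current account = (-48.0) + 94.7 + (-31.0) + 32.1 = 47.8
(Excluded from the current account — financial account: foreign purchases of equities on the domestic stock exchange 80.4, borrowing by resident firms from foreign banks 100.7, purchases of foreign government bonds by domestic residents 153.2; capital account: capital transfers received from emigrants 9.4.)

47.8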